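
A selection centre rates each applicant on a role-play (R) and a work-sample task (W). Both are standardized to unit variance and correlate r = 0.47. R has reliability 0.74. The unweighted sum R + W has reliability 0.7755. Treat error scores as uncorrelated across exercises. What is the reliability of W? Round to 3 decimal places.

Var(R+W) = 2 + 2·0.47 = 2.940.
True-score variance = ρ_R + ρ_W + 2·0.47, so 0.7755 = (0.74 + ρ_W + 0.94) / 2.940.
ρ_W = 0.7755·2.940 − 0.74 − 0.94 = 0.600.

0.600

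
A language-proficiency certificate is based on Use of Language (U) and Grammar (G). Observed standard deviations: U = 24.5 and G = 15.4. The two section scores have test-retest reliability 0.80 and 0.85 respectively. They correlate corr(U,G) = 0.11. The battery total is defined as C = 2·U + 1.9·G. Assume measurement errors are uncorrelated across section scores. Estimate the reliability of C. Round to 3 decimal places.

0.830

Var(C) = 2²·24.5² + 1.9²·15.4² + 2·[3.8·24.5·15.4·0.11] = 3257.15 + 315.423 = 3572.57.
With uncorrelated errors the cross-covariances are all true-score covariance, so they carry over unchanged; only the diagonal terms shrink to ρᵢσᵢ².
True-score variance = [2²·24.5²·0.80 + 1.9²·15.4²·0.85] + 315.423 = 2648.53 + 315.423 = 2963.95.
Reliability = 2963.95 / 3572.57 = 0.830.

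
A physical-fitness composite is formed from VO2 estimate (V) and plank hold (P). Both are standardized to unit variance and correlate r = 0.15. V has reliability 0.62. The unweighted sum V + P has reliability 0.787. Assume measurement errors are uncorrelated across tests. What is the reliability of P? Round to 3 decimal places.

0.890

Var(V+P) = 2 + 2·0.15 = 2.300.
True-score variance = ρ_V + ρ_P + 2·0.15, so 0.787 = (0.62 + ρ_P + 0.30) / 2.300.
ρ_P = 0.787·2.300 − 0.62 − 0.30 = 0.890.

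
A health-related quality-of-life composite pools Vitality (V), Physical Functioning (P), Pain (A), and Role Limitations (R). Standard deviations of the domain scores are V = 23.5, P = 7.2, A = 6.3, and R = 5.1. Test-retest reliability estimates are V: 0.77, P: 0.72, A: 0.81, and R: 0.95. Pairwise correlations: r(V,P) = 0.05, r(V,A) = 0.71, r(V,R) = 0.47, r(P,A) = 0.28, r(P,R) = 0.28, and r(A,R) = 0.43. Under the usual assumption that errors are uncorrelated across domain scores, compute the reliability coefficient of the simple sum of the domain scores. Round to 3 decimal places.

Var(V+P+A+R) = 23.5² + 7.2² + 6.3² + 5.1² + 2·[23.5·7.2·0.05 + 23.5·6.3·0.71 + 23.5·5.1·0.47 + 7.2·6.3·0.28 + 7.2·5.1·0.28 + 6.3·5.1·0.43] = 669.79 + 413.407 = 1083.2.
Under uncorrelated errors the observed covariances equal the true-score covariances, so only the own-variance terms attenuate.
True-score variance = [23.5²·0.77 + 7.2²·0.72 + 6.3²·0.81 + 5.1²·0.95] + 413.407 = 519.416 + 413.407 = 932.822.
Reliability = 932.822 / 1083.2 = 0.861.

0.861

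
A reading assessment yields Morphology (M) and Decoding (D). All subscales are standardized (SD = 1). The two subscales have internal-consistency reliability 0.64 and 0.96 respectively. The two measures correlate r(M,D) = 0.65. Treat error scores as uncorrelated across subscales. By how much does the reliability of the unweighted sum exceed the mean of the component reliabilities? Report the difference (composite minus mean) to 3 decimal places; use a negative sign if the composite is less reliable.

Var(sum) = 2 + 1.3 = 3.3; true-score variance = 1.6 + 1.3 = 2.9; composite reliability = 0.8788.
Mean component reliability = 0.8000.
Difference = 0.8788 − 0.8000 = 0.079.

0.079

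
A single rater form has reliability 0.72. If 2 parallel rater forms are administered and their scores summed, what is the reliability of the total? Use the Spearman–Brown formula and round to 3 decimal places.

0.837

ρ_k = kρ / (1 + (k−1)ρ) = 2·0.72 / (1 + 1·0.72) = 1.440 / 1.720 = 0.837.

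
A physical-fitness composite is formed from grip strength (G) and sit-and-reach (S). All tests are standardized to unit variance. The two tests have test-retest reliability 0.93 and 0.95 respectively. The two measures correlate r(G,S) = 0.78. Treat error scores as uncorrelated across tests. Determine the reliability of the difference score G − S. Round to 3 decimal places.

0.727

Var(G−S) = 1 + 1 − 2·0.78 = 2 − 1.56 = 0.44.
Because errors are independent across components, Cov(Tᵢ,Tⱼ) = Cov(Xᵢ,Xⱼ); the off-diagonal part of the true-score variance is the same as above.
True-score variance = [0.93 + 0.95] − 1.56 = 1.88 − 1.56 = 0.32.
Reliability = 0.32 / 0.44 = 0.727.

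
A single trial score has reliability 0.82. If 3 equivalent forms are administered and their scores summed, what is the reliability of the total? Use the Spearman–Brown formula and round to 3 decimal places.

0.932

ρ_k = kρ / (1 + (k−1)ρ) = 3·0.82 / (1 + 2·0.82) = 2.460 / 2.640 = 0.932.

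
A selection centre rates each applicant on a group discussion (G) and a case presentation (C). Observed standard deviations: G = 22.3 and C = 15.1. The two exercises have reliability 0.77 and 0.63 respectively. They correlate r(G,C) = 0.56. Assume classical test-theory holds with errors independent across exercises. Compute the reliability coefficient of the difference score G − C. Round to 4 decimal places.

Var(G−C) = 22.3² + 15.1² − 2·22.3·15.1·0.56 = 725.3 − 377.138 = 348.162.
Under uncorrelated errors the observed covariances equal the true-score covariances, so only the own-variance terms attenuate.
True-score variance = [22.3²·0.77 + 15.1²·0.63] − 377.138 = 526.56 − 377.138 = 149.422.
Reliability = 149.422 / 348.162 = 0.4292.

0.4292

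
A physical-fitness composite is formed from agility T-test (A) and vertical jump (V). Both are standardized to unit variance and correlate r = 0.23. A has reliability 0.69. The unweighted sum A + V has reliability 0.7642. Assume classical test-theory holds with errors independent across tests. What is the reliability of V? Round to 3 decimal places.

Var(A+V) = 2 + 2·0.23 = 2.460.
True-score variance = ρ_A + ρ_V + 2·0.23, so 0.7642 = (0.69 + ρ_V + 0.46) / 2.460.
ρ_V = 0.7642·2.460 − 0.69 − 0.46 = 0.730.

0.730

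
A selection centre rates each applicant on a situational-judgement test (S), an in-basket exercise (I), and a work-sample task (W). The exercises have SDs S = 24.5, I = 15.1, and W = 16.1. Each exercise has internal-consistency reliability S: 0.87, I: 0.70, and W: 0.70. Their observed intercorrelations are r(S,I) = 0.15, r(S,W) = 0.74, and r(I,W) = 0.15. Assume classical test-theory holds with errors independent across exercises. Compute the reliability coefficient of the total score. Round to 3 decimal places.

0.879

Var(S+I+W) = 24.5² + 15.1² + 16.1² + 2·[24.5·15.1·0.15 + 24.5·16.1·0.74 + 15.1·16.1·0.15] = 1087.47 + 767.704 = 1855.17.
With uncorrelated errors the cross-covariances are all true-score covariance, so they carry over unchanged; only the diagonal terms shrink to ρᵢσᵢ².
True-score variance = [24.5²·0.87 + 15.1²·0.70 + 16.1²·0.70] + 767.704 = 863.271 + 767.704 = 1630.98.
Reliability = 1630.98 / 1855.17 = 0.879.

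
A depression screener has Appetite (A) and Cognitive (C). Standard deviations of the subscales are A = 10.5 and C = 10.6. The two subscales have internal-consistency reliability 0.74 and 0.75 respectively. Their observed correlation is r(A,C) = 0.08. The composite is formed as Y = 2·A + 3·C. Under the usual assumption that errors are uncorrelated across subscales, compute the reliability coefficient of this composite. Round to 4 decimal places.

0.7643

Var(Y) = 2²·10.5² + 3²·10.6² + 2·[6·10.5·10.6·0.08] = 1452.24 + 106.848 = 1559.09.
Because errors are independent across components, Cov(Tᵢ,Tⱼ) = Cov(Xᵢ,Xⱼ); the off-diagonal part of the true-score variance is the same as above.
True-score variance = [2²·10.5²·0.74 + 3²·10.6²·0.75] + 106.848 = 1084.77 + 106.848 = 1191.62.
Reliability = 1191.62 / 1559.09 = 0.7643.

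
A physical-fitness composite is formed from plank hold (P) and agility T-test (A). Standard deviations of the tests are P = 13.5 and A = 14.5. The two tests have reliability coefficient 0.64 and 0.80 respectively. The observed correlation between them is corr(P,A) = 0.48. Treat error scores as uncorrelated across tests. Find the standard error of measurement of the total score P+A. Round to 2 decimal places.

Var(total) = 392.5 + 187.92 = 580.42.
True-score variance = 284.84 + 187.92 = 472.76, so reliability = 0.8145.
Error variance = 580.42 − 472.76 = 107.66; SEM = √107.66 = 10.38.

10.38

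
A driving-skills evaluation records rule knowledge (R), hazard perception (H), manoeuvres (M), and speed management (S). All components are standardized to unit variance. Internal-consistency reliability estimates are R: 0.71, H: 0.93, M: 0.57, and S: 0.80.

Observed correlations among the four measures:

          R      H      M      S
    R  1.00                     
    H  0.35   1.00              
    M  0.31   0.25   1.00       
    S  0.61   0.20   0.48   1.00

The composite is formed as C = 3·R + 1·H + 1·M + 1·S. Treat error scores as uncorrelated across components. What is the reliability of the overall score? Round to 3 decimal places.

Var(C) = 3² + 1 + 1 + 1 + 2·[3·0.35 + 3·0.31 + 3·0.61 + 0.25 + 0.20 + 0.48] = 12 + 9.48 = 21.48.
With uncorrelated errors the cross-covariances are all true-score covariance, so they carry over unchanged; only the diagonal terms shrink to ρᵢσᵢ².
True-score variance = [3²·0.71 + 0.93 + 0.57 + 0.80] + 9.48 = 8.69 + 9.48 = 18.17.
Reliability = 18.17 / 21.48 = 0.846.

0.846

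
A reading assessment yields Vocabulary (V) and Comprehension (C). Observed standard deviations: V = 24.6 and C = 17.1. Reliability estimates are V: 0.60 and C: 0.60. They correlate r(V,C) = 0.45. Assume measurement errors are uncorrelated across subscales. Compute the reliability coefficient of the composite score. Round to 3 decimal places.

0.719

Var(V+C) = 24.6² + 17.1² + 2·[24.6·17.1·0.45] = 897.57 + 378.594 = 1276.16.
Under uncorrelated errors the observed covariances equal the true-score covariances, so only the own-variance terms attenuate.
True-score variance = [24.6²·0.60 + 17.1²·0.60] + 378.594 = 538.542 + 378.594 = 917.136.
Reliability = 917.136 / 1276.16 = 0.719.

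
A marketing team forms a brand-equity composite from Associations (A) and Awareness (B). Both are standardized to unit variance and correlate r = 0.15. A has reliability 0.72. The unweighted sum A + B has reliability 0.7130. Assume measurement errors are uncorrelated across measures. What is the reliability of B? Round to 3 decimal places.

Var(A+B) = 2 + 2·0.15 = 2.300.
True-score variance = ρ_A + ρ_B + 2·0.15, so 0.7130 = (0.72 + ρ_B + 0.30) / 2.300.
ρ_B = 0.7130·2.300 − 0.72 − 0.30 = 0.620.

0.620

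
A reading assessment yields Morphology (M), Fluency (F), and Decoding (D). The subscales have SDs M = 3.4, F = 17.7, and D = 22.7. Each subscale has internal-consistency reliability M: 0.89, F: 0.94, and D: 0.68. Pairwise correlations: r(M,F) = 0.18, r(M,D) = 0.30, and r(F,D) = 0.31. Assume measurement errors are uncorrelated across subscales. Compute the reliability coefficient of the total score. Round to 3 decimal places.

0.840

Var(M+F+D) = 3.4² + 17.7² + 22.7² + 2·[3.4·17.7·0.18 + 3.4·22.7·0.30 + 17.7·22.7·0.31] = 840.14 + 317.083 = 1157.22.
Because errors are independent across components, Cov(Tᵢ,Tⱼ) = Cov(Xᵢ,Xⱼ); the off-diagonal part of the true-score variance is the same as above.
True-score variance = [3.4²·0.89 + 17.7²·0.94 + 22.7²·0.68] + 317.083 = 655.178 + 317.083 = 972.261.
Reliability = 972.261 / 1157.22 = 0.840.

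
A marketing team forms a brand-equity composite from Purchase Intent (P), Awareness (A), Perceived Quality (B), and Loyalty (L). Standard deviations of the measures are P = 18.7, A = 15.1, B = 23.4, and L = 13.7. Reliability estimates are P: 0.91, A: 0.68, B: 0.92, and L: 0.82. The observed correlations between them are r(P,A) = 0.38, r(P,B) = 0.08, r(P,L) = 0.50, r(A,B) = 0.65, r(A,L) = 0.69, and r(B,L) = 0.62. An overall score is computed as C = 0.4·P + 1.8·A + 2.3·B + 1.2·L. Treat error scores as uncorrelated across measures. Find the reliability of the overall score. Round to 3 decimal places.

0.934

Var(C) = 0.4²·18.7² + 1.8²·15.1² + 2.3²·23.4² + 1.2²·13.7² + 2·[0.72·18.7·15.1·0.38 + 0.92·18.7·23.4·0.08 + 0.48·18.7·13.7·0.50 + 4.14·15.1·23.4·0.65 + 2.16·15.1·13.7·0.69 + 2.76·23.4·13.7·0.62] = 3961.57 + 3957.36 = 7918.93.
Under uncorrelated errors the observed covariances equal the true-score covariances, so only the own-variance terms attenuate.
True-score variance = [0.4²·18.7²·0.91 + 1.8²·15.1²·0.68 + 2.3²·23.4²·0.92 + 1.2²·13.7²·0.82] + 3957.36 = 3439.76 + 3957.36 = 7397.12.
Reliability = 7397.12 / 7918.93 = 0.934.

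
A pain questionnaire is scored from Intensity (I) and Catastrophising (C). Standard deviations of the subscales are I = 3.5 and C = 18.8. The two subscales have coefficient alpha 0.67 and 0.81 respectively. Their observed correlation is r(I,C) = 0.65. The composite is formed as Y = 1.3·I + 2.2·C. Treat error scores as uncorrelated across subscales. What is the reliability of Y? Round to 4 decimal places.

0.8321

Var(Y) = 1.3²·3.5² + 2.2²·18.8² + 2·[2.86·3.5·18.8·0.65] = 1731.35 + 244.644 = 1976.
With uncorrelated errors the cross-covariances are all true-score covariance, so they carry over unchanged; only the diagonal terms shrink to ρᵢσᵢ².
True-score variance = [1.3²·3.5²·0.67 + 2.2²·18.8²·0.81] + 244.644 = 1399.5 + 244.644 = 1644.14.
Reliability = 1644.14 / 1976 = 0.8321.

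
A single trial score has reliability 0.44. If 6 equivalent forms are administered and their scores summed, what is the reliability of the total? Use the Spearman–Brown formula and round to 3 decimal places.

ρ_k = kρ / (1 + (k−1)ρ) = 6·0.44 / (1 + 5·0.44) = 2.640 / 3.200 = 0.825.

0.825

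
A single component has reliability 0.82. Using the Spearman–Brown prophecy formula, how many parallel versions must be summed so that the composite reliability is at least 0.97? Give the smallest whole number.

k ≥ ρ*(1−ρ₁)/(ρ₁(1−ρ*)) = 0.97·0.18 / (0.82·0.03) = 7.098.
Smallest integer k = 8.

8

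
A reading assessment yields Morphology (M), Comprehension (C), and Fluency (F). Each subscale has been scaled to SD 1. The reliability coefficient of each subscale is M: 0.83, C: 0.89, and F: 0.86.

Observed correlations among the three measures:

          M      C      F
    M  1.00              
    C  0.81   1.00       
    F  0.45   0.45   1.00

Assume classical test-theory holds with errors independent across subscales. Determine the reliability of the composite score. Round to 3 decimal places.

0.935

Var(M+C+F) = 3 + 2·[0.81 + 0.45 + 0.45] = 3 + 3.42 = 6.42.
Because errors are independent across components, Cov(Tᵢ,Tⱼ) = Cov(Xᵢ,Xⱼ); the off-diagonal part of the true-score variance is the same as above.
True-score variance = [0.83 + 0.89 + 0.86] + 3.42 = 2.58 + 3.42 = 6.
Reliability = 6 / 6.42 = 0.935.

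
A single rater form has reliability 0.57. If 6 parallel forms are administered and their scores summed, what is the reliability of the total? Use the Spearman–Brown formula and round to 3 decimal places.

0.888

ρ_k = kρ / (1 + (k−1)ρ) = 6·0.57 / (1 + 5·0.57) = 3.420 / 3.850 = 0.888.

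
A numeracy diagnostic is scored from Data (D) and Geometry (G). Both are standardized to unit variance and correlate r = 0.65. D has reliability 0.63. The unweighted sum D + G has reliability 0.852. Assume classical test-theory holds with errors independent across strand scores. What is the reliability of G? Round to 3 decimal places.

Var(D+G) = 2 + 2·0.65 = 3.300.
True-score variance = ρ_D + ρ_G + 2·0.65, so 0.852 = (0.63 + ρ_G + 1.30) / 3.300.
ρ_G = 0.852·3.300 − 0.63 − 1.30 = 0.882.

0.882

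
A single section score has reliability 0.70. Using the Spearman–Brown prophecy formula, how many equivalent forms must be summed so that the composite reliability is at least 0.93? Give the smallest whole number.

6

k ≥ ρ*(1−ρ₁)/(ρ₁(1−ρ*)) = 0.93·0.30 / (0.70·0.07) = 5.694.
Smallest integer k = 6.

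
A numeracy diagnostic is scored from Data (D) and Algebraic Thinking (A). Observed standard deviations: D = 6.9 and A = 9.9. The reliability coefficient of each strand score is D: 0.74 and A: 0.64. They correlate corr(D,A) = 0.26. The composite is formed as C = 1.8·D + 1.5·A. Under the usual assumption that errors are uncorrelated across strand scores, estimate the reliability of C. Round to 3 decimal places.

Var(C) = 1.8²·6.9² + 1.5²·9.9² + 2·[2.7·6.9·9.9·0.26] = 374.779 + 95.9072 = 470.686.
Because errors are independent across components, Cov(Tᵢ,Tⱼ) = Cov(Xᵢ,Xⱼ); the off-diagonal part of the true-score variance is the same as above.
True-score variance = [1.8²·6.9²·0.74 + 1.5²·9.9²·0.64] + 95.9072 = 255.284 + 95.9072 = 351.191.
Reliability = 351.191 / 470.686 = 0.746.

0.746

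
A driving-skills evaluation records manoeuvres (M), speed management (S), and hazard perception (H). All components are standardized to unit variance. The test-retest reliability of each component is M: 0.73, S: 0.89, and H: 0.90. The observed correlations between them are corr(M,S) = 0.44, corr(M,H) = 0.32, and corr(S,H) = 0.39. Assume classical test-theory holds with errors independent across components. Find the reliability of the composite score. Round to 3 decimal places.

0.909

Var(M+S+H) = 3 + 2·[0.44 + 0.32 + 0.39] = 3 + 2.3 = 5.3.
Because errors are independent across components, Cov(Tᵢ,Tⱼ) = Cov(Xᵢ,Xⱼ); the off-diagonal part of the true-score variance is the same as above.
True-score variance = [0.73 + 0.89 + 0.90] + 2.3 = 2.52 + 2.3 = 4.82.
Reliability = 4.82 / 5.3 = 0.909.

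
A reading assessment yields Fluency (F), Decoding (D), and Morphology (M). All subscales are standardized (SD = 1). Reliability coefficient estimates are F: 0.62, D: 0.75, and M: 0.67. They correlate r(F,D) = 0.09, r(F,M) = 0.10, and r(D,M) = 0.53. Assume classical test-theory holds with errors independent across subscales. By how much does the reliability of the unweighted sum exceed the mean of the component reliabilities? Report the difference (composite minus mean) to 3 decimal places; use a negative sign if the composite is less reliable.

0.104

Var(sum) = 3 + 1.44 = 4.44; true-score variance = 2.04 + 1.44 = 3.48; composite reliability = 0.7838.
Mean component reliability = 0.6800.
Difference = 0.7838 − 0.6800 = 0.104.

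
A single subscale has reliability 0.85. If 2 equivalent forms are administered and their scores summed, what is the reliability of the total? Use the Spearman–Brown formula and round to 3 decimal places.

0.919

ρ_k = kρ / (1 + (k−1)ρ) = 2·0.85 / (1 + 1·0.85) = 1.700 / 1.850 = 0.919.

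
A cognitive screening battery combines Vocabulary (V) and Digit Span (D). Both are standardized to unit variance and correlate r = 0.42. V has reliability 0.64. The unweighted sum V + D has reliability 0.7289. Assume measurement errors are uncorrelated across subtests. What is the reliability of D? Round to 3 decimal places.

0.590

Var(V+D) = 2 + 2·0.42 = 2.840.
True-score variance = ρ_V + ρ_D + 2·0.42, so 0.7289 = (0.64 + ρ_D + 0.84) / 2.840.
ρ_D = 0.7289·2.840 − 0.64 − 0.84 = 0.590.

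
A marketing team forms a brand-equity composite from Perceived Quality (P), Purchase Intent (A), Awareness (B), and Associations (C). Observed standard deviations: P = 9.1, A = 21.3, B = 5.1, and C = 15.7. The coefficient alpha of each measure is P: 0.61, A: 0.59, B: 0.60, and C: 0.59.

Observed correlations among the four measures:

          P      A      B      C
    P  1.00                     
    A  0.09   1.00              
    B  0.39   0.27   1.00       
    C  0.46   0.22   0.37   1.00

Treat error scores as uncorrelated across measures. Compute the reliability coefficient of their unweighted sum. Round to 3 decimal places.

0.742

Var(P+A+B+C) = 9.1² + 21.3² + 5.1² + 15.7² + 2·[9.1·21.3·0.09 + 9.1·5.1·0.39 + 9.1·15.7·0.46 + 21.3·5.1·0.27 + 21.3·15.7·0.22 + 5.1·15.7·0.37] = 809 + 467.582 = 1276.58.
With uncorrelated errors the cross-covariances are all true-score covariance, so they carry over unchanged; only the diagonal terms shrink to ρᵢσᵢ².
True-score variance = [9.1²·0.61 + 21.3²·0.59 + 5.1²·0.60 + 15.7²·0.59] + 467.582 = 479.226 + 467.582 = 946.808.
Reliability = 946.808 / 1276.58 = 0.742.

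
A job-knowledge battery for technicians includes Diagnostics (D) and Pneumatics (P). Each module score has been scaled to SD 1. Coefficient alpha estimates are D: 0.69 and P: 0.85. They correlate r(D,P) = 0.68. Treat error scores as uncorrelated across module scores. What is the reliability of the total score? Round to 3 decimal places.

Var(D+P) = 2 + 2·[0.68] = 2 + 1.36 = 3.36.
Under uncorrelated errors the observed covariances equal the true-score covariances, so only the own-variance terms attenuate.
True-score variance = [0.69 + 0.85] + 1.36 = 1.54 + 1.36 = 2.9.
Reliability = 2.9 / 3.36 = 0.863.

0.863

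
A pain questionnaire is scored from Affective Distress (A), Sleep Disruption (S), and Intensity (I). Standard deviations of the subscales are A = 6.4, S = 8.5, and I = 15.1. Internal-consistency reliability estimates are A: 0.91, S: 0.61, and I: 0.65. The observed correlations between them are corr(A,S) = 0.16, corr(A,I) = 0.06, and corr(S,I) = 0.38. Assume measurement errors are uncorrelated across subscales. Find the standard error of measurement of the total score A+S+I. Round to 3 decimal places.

Var(total) = 341.22 + 126.551 = 467.771.
True-score variance = 229.553 + 126.551 = 356.103, so reliability = 0.7613.
Error variance = 467.771 − 356.103 = 111.667; SEM = √111.667 = 10.567.

10.567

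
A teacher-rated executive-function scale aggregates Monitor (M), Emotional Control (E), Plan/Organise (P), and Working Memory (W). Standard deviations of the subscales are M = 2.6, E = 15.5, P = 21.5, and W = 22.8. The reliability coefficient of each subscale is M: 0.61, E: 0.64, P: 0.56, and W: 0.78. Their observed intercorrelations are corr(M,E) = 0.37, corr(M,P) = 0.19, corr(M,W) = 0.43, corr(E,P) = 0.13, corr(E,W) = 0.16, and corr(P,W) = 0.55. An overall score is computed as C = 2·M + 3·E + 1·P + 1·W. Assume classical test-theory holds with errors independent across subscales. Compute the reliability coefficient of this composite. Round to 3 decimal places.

0.761

Var(C) = 2²·2.6² + 3²·15.5² + 21.5² + 22.8² + 2·[6·2.6·15.5·0.37 + 2·2.6·21.5·0.19 + 2·2.6·22.8·0.43 + 3·15.5·21.5·0.13 + 3·15.5·22.8·0.16 + 21.5·22.8·0.55] = 3171.38 + 1461.8 = 4633.18.
Under uncorrelated errors the observed covariances equal the true-score covariances, so only the own-variance terms attenuate.
True-score variance = [2²·2.6²·0.61 + 3²·15.5²·0.64 + 21.5²·0.56 + 22.8²·0.78] + 1461.8 = 2064.67 + 1461.8 = 3526.47.
Reliability = 3526.47 / 4633.18 = 0.761.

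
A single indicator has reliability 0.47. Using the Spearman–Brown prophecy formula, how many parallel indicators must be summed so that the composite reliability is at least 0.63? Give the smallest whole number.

k ≥ ρ*(1−ρ₁)/(ρ₁(1−ρ*)) = 0.63·0.53 / (0.47·0.37) = 1.920.
Smallest integer k = 2.

2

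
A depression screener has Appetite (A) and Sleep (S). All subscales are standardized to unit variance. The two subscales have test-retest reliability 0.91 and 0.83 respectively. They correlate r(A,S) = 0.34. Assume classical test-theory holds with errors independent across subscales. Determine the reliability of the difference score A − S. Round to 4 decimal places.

Var(A−S) = 1 + 1 − 2·0.34 = 2 − 0.68 = 1.32.
Because errors are independent across components, Cov(Tᵢ,Tⱼ) = Cov(Xᵢ,Xⱼ); the off-diagonal part of the true-score variance is the same as above.
True-score variance = [0.91 + 0.83] − 0.68 = 1.74 − 0.68 = 1.06.
Reliability = 1.06 / 1.32 = 0.8030.

0.8030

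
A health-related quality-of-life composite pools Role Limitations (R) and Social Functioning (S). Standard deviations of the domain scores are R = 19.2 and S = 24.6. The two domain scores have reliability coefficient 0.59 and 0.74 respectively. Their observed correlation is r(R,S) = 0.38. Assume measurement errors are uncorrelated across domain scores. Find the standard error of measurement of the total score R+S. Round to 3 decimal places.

Var(total) = 973.8 + 358.963 = 1332.76.
True-score variance = 665.316 + 358.963 = 1024.28, so reliability = 0.7685.
Error variance = 1332.76 − 1024.28 = 308.484; SEM = √308.484 = 17.564.

17.564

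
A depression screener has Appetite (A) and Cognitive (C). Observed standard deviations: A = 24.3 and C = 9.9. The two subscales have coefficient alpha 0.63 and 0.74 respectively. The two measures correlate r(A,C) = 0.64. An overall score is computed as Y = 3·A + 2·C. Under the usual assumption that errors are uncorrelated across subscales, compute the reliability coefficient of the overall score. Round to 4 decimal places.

0.7262

Var(Y) = 3²·24.3² + 2²·9.9² + 2·[6·24.3·9.9·0.64] = 5706.45 + 1847.58 = 7554.03.
Because errors are independent across components, Cov(Tᵢ,Tⱼ) = Cov(Xᵢ,Xⱼ); the off-diagonal part of the true-score variance is the same as above.
True-score variance = [3²·24.3²·0.63 + 2²·9.9²·0.74] + 1847.58 = 3638.19 + 1847.58 = 5485.77.
Reliability = 5485.77 / 7554.03 = 0.7262.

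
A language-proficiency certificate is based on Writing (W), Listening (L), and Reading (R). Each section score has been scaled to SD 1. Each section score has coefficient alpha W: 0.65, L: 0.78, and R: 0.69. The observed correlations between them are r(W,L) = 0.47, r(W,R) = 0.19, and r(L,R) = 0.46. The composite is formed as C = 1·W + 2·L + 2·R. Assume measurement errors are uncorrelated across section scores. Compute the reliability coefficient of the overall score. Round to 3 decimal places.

0.839

Var(C) = 1 + 2² + 2² + 2·[2·0.47 + 2·0.19 + 4·0.46] = 9 + 6.32 = 15.32.
With uncorrelated errors the cross-covariances are all true-score covariance, so they carry over unchanged; only the diagonal terms shrink to ρᵢσᵢ².
True-score variance = [0.65 + 2²·0.78 + 2²·0.69] + 6.32 = 6.53 + 6.32 = 12.85.
Reliability = 12.85 / 15.32 = 0.839.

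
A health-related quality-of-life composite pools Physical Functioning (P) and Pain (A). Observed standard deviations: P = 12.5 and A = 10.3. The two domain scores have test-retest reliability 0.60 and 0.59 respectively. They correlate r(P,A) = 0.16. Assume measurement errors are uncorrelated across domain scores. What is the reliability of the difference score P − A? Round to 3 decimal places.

0.521

Var(P−A) = 12.5² + 10.3² − 2·12.5·10.3·0.16 = 262.34 − 41.2 = 221.14.
Because errors are independent across components, Cov(Tᵢ,Tⱼ) = Cov(Xᵢ,Xⱼ); the off-diagonal part of the true-score variance is the same as above.
True-score variance = [12.5²·0.60 + 10.3²·0.59] − 41.2 = 156.343 − 41.2 = 115.143.
Reliability = 115.143 / 221.14 = 0.521.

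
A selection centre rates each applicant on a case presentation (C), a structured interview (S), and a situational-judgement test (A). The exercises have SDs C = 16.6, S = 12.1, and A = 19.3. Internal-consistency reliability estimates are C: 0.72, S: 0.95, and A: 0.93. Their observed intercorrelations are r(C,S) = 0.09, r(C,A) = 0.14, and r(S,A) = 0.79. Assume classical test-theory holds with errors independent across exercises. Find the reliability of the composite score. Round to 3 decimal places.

Var(C+S+A) = 16.6² + 12.1² + 19.3² + 2·[16.6·12.1·0.09 + 16.6·19.3·0.14 + 12.1·19.3·0.79] = 794.46 + 494.839 = 1289.3.
Because errors are independent across components, Cov(Tᵢ,Tⱼ) = Cov(Xᵢ,Xⱼ); the off-diagonal part of the true-score variance is the same as above.
True-score variance = [16.6²·0.72 + 12.1²·0.95 + 19.3²·0.93] + 494.839 = 683.908 + 494.839 = 1178.75.
Reliability = 1178.75 / 1289.3 = 0.914.

0.914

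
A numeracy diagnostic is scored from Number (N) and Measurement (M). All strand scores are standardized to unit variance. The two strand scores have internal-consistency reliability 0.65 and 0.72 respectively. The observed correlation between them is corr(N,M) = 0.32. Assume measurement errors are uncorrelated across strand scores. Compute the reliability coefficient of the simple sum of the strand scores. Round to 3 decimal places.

Var(N+M) = 2 + 2·[0.32] = 2 + 0.64 = 2.64.
With uncorrelated errors the cross-covariances are all true-score covariance, so they carry over unchanged; only the diagonal terms shrink to ρᵢσᵢ².
True-score variance = [0.65 + 0.72] + 0.64 = 1.37 + 0.64 = 2.01.
Reliability = 2.01 / 2.64 = 0.761.

0.761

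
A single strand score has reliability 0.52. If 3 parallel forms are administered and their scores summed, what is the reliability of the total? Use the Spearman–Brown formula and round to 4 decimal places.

ρ_k = kρ / (1 + (k−1)ρ) = 3·0.52 / (1 + 2·0.52) = 1.560 / 2.040 = 0.7647.

0.7647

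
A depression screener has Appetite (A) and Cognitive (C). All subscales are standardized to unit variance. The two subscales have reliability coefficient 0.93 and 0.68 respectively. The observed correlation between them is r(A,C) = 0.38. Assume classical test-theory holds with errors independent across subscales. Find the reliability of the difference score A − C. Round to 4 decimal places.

0.6855

Var(A−C) = 1 + 1 − 2·0.38 = 2 − 0.76 = 1.24.
Because errors are independent across components, Cov(Tᵢ,Tⱼ) = Cov(Xᵢ,Xⱼ); the off-diagonal part of the true-score variance is the same as above.
True-score variance = [0.93 + 0.68] − 0.76 = 1.61 − 0.76 = 0.85.
Reliability = 0.85 / 1.24 = 0.6855.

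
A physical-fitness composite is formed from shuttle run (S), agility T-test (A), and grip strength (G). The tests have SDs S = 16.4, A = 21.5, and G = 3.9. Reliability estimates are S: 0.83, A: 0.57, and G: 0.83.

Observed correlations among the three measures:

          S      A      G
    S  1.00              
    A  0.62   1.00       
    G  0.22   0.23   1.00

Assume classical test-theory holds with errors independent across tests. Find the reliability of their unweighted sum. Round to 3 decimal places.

0.802

Var(S+A+G) = 16.4² + 21.5² + 3.9² + 2·[16.4·21.5·0.62 + 16.4·3.9·0.22 + 21.5·3.9·0.23] = 746.42 + 503.937 = 1250.36.
With uncorrelated errors the cross-covariances are all true-score covariance, so they carry over unchanged; only the diagonal terms shrink to ρᵢσᵢ².
True-score variance = [16.4²·0.83 + 21.5²·0.57 + 3.9²·0.83] + 503.937 = 499.344 + 503.937 = 1003.28.
Reliability = 1003.28 / 1250.36 = 0.802.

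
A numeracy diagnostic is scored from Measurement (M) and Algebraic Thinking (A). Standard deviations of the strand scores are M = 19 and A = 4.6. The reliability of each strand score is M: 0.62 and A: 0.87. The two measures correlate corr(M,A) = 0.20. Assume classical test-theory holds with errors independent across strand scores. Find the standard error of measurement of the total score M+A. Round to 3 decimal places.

11.829

Var(total) = 382.16 + 34.96 = 417.12.
True-score variance = 242.229 + 34.96 = 277.189, so reliability = 0.6645.
Error variance = 417.12 − 277.189 = 139.931; SEM = √139.931 = 11.829.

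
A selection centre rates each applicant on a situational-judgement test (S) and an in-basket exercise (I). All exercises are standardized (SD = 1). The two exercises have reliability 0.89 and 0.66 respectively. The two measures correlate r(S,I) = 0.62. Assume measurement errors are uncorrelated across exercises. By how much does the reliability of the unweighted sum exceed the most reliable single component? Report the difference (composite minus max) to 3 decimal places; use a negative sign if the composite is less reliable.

Var(sum) = 2 + 1.24 = 3.24; true-score variance = 1.55 + 1.24 = 2.79; composite reliability = 0.8611.
Max component reliability = 0.8900.
Difference = 0.8611 − 0.8900 = -0.029.

-0.029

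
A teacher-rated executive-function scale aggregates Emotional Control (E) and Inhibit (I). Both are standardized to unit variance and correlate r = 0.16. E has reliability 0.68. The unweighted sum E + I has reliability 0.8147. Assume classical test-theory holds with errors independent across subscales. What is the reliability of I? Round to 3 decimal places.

Var(E+I) = 2 + 2·0.16 = 2.320.
True-score variance = ρ_E + ρ_I + 2·0.16, so 0.8147 = (0.68 + ρ_I + 0.32) / 2.320.
ρ_I = 0.8147·2.320 − 0.68 − 0.32 = 0.890.

0.890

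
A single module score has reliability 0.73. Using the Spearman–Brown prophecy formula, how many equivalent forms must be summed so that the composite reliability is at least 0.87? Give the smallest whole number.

3

k ≥ ρ*(1−ρ₁)/(ρ₁(1−ρ*)) = 0.87·0.27 / (0.73·0.13) = 2.475.
Smallest integer k = 3.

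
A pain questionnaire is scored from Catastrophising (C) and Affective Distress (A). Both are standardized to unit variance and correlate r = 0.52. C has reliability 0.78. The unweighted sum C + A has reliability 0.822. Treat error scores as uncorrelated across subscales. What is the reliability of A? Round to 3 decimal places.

0.679

Var(C+A) = 2 + 2·0.52 = 3.040.
True-score variance = ρ_C + ρ_A + 2·0.52, so 0.822 = (0.78 + ρ_A + 1.04) / 3.040.
ρ_A = 0.822·3.040 − 0.78 − 1.04 = 0.679.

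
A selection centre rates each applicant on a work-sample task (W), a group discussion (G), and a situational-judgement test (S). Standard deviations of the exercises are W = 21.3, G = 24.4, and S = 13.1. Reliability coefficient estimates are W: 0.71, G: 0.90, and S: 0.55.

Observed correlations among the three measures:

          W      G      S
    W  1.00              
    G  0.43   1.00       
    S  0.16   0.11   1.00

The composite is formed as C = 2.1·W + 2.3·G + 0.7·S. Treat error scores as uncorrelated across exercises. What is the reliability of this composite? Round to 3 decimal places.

0.878

Var(C) = 2.1²·21.3² + 2.3²·24.4² + 0.7²·13.1² + 2·[4.83·21.3·24.4·0.43 + 1.47·21.3·13.1·0.16 + 1.61·24.4·13.1·0.11] = 5234.32 + 2403.29 = 7637.6.
With uncorrelated errors the cross-covariances are all true-score covariance, so they carry over unchanged; only the diagonal terms shrink to ρᵢσᵢ².
True-score variance = [2.1²·21.3²·0.71 + 2.3²·24.4²·0.90 + 0.7²·13.1²·0.55] + 2403.29 = 4301.31 + 2403.29 = 6704.59.
Reliability = 6704.59 / 7637.6 = 0.878.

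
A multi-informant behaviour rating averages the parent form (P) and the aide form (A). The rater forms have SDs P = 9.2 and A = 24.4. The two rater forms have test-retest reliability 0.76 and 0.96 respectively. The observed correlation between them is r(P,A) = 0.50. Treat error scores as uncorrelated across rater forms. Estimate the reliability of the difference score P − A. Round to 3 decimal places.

0.903

Var(P−A) = 9.2² + 24.4² − 2·9.2·24.4·0.50 = 680 − 224.48 = 455.52.
Because errors are independent across components, Cov(Tᵢ,Tⱼ) = Cov(Xᵢ,Xⱼ); the off-diagonal part of the true-score variance is the same as above.
True-score variance = [9.2²·0.76 + 24.4²·0.96] − 224.48 = 635.872 − 224.48 = 411.392.
Reliability = 411.392 / 455.52 = 0.903.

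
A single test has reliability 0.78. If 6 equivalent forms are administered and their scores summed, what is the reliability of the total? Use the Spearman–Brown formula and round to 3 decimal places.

0.955

ρ_k = kρ / (1 + (k−1)ρ) = 6·0.78 / (1 + 5·0.78) = 4.680 / 4.900 = 0.955.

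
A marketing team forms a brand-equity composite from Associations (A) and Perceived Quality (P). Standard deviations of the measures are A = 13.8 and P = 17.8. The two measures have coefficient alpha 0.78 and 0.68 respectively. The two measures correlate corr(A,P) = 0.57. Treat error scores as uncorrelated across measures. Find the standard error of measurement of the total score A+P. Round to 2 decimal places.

Var(total) = 507.28 + 280.03 = 787.31.
True-score variance = 363.994 + 280.03 = 644.024, so reliability = 0.8180.
Error variance = 787.31 − 644.024 = 143.286; SEM = √143.286 = 11.97.

11.97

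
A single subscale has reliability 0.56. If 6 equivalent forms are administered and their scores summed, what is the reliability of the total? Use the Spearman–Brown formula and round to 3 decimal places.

ρ_k = kρ / (1 + (k−1)ρ) = 6·0.56 / (1 + 5·0.56) = 3.360 / 3.800 = 0.884.

0.884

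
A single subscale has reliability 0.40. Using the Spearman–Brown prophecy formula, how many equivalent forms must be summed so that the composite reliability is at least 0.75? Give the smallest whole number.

5

k ≥ ρ*(1−ρ₁)/(ρ₁(1−ρ*)) = 0.75·0.60 / (0.40·0.25) = 4.500.
Smallest integer k = 5.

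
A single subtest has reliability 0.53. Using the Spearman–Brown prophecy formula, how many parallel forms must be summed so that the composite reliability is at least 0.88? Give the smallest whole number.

7

k ≥ ρ*(1−ρ₁)/(ρ₁(1−ρ*)) = 0.88·0.47 / (0.53·0.12) = 6.503.
Smallest integer k = 7.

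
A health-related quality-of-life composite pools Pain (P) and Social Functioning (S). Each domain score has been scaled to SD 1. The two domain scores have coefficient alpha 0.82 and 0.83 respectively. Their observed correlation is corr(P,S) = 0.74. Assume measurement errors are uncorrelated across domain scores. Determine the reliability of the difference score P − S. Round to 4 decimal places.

Var(P−S) = 1 + 1 − 2·0.74 = 2 − 1.48 = 0.52.
With uncorrelated errors the cross-covariances are all true-score covariance, so they carry over unchanged; only the diagonal terms shrink to ρᵢσᵢ².
True-score variance = [0.82 + 0.83] − 1.48 = 1.65 − 1.48 = 0.17.
Reliability = 0.17 / 0.52 = 0.3269.

0.3269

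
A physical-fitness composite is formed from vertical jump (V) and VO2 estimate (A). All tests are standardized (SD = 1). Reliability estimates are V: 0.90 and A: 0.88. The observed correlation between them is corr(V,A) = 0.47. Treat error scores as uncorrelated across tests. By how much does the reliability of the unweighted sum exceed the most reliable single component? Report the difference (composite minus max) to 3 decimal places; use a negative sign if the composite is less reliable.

0.025

Var(sum) = 2 + 0.94 = 2.94; true-score variance = 1.78 + 0.94 = 2.72; composite reliability = 0.9252.
Max component reliability = 0.9000.
Difference = 0.9252 − 0.9000 = 0.025.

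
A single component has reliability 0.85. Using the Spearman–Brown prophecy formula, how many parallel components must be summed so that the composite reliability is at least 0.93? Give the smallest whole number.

3

k ≥ ρ*(1−ρ₁)/(ρ₁(1−ρ*)) = 0.93·0.15 / (0.85·0.07) = 2.345.
Smallest integer k = 3.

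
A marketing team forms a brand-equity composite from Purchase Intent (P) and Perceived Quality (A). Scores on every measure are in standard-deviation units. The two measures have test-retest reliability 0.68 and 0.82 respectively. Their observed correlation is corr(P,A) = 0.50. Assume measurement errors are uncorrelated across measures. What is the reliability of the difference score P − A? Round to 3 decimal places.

Var(P−A) = 1 + 1 − 2·0.50 = 2 − 1 = 1.
Because errors are independent across components, Cov(Tᵢ,Tⱼ) = Cov(Xᵢ,Xⱼ); the off-diagonal part of the true-score variance is the same as above.
True-score variance = [0.68 + 0.82] − 1 = 1.5 − 1 = 0.5.
Reliability = 0.5 / 1 = 0.500.

0.500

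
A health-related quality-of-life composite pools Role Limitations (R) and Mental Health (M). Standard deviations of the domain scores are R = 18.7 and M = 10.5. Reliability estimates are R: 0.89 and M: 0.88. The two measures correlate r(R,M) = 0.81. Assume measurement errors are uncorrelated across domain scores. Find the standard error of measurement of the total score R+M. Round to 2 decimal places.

Var(total) = 459.94 + 318.087 = 778.027.
True-score variance = 408.244 + 318.087 = 726.331, so reliability = 0.9336.
Error variance = 778.027 − 726.331 = 51.6959; SEM = √51.6959 = 7.19.

7.19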